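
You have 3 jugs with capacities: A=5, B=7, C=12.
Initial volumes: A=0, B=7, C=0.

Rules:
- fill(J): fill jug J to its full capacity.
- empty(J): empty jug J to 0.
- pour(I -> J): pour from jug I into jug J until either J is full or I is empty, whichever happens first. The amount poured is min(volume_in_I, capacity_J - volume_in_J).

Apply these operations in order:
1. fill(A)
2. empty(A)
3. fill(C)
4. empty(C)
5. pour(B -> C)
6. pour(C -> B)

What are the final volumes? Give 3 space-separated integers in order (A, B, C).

Step 1: fill(A) -> (A=5 B=7 C=0)
Step 2: empty(A) -> (A=0 B=7 C=0)
Step 3: fill(C) -> (A=0 B=7 C=12)
Step 4: empty(C) -> (A=0 B=7 C=0)
Step 5: pour(B -> C) -> (A=0 B=0 C=7)
Step 6: pour(C -> B) -> (A=0 B=7 C=0)

Answer: 0 7 0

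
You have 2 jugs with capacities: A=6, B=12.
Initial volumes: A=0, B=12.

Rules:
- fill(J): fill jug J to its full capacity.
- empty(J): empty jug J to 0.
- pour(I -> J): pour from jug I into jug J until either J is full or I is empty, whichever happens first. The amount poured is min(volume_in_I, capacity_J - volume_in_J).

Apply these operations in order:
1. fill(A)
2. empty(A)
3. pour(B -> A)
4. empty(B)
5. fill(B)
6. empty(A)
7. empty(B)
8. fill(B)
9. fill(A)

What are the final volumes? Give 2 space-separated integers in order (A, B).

Step 1: fill(A) -> (A=6 B=12)
Step 2: empty(A) -> (A=0 B=12)
Step 3: pour(B -> A) -> (A=6 B=6)
Step 4: empty(B) -> (A=6 B=0)
Step 5: fill(B) -> (A=6 B=12)
Step 6: empty(A) -> (A=0 B=12)
Step 7: empty(B) -> (A=0 B=0)
Step 8: fill(B) -> (A=0 B=12)
Step 9: fill(A) -> (A=6 B=12)

Answer: 6 12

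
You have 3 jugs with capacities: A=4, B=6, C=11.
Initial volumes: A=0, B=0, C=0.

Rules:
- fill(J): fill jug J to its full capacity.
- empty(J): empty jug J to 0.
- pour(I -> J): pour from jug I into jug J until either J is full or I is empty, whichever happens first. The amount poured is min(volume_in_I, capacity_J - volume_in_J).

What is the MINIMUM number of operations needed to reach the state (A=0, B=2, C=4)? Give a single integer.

BFS from (A=0, B=0, C=0). One shortest path:
  1. fill(B) -> (A=0 B=6 C=0)
  2. pour(B -> A) -> (A=4 B=2 C=0)
  3. pour(A -> C) -> (A=0 B=2 C=4)
Reached target in 3 moves.

Answer: 3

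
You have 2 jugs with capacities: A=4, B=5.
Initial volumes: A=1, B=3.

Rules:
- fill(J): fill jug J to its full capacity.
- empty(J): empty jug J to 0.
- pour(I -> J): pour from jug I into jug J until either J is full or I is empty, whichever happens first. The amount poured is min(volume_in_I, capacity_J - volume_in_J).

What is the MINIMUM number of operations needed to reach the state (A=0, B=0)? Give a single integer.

Answer: 2

Derivation:
BFS from (A=1, B=3). One shortest path:
  1. empty(A) -> (A=0 B=3)
  2. empty(B) -> (A=0 B=0)
Reached target in 2 moves.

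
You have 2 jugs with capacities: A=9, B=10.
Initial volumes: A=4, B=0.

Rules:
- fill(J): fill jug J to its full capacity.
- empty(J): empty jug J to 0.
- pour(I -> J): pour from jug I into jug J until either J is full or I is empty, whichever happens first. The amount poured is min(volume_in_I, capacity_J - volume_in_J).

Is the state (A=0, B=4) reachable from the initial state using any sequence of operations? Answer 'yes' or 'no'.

BFS from (A=4, B=0):
  1. pour(A -> B) -> (A=0 B=4)
Target reached → yes.

Answer: yes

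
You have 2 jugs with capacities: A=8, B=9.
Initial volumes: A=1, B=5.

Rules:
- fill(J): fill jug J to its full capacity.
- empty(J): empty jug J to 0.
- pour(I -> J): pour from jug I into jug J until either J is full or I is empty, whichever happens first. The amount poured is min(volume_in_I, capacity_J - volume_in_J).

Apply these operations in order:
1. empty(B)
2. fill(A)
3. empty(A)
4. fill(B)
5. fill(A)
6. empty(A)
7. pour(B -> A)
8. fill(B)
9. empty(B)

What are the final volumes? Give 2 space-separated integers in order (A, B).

Answer: 8 0

Derivation:
Step 1: empty(B) -> (A=1 B=0)
Step 2: fill(A) -> (A=8 B=0)
Step 3: empty(A) -> (A=0 B=0)
Step 4: fill(B) -> (A=0 B=9)
Step 5: fill(A) -> (A=8 B=9)
Step 6: empty(A) -> (A=0 B=9)
Step 7: pour(B -> A) -> (A=8 B=1)
Step 8: fill(B) -> (A=8 B=9)
Step 9: empty(B) -> (A=8 B=0)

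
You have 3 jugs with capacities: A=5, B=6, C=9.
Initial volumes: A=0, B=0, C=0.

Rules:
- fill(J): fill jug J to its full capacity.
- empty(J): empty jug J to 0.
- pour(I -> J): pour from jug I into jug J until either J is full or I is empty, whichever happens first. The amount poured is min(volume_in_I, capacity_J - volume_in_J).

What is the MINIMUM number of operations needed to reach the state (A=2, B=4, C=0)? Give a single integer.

BFS from (A=0, B=0, C=0). One shortest path:
  1. fill(A) -> (A=5 B=0 C=0)
  2. fill(B) -> (A=5 B=6 C=0)
  3. pour(A -> C) -> (A=0 B=6 C=5)
  4. pour(B -> C) -> (A=0 B=2 C=9)
  5. pour(C -> A) -> (A=5 B=2 C=4)
  6. empty(A) -> (A=0 B=2 C=4)
  7. pour(B -> A) -> (A=2 B=0 C=4)
  8. pour(C -> B) -> (A=2 B=4 C=0)
Reached target in 8 moves.

Answer: 8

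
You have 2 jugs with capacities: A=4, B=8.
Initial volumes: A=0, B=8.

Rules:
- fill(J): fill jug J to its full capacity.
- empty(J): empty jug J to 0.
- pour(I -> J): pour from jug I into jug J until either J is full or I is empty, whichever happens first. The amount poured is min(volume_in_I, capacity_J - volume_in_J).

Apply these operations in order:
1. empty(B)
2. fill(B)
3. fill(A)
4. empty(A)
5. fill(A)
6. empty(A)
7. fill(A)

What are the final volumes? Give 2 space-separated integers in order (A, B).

Answer: 4 8

Derivation:
Step 1: empty(B) -> (A=0 B=0)
Step 2: fill(B) -> (A=0 B=8)
Step 3: fill(A) -> (A=4 B=8)
Step 4: empty(A) -> (A=0 B=8)
Step 5: fill(A) -> (A=4 B=8)
Step 6: empty(A) -> (A=0 B=8)
Step 7: fill(A) -> (A=4 B=8)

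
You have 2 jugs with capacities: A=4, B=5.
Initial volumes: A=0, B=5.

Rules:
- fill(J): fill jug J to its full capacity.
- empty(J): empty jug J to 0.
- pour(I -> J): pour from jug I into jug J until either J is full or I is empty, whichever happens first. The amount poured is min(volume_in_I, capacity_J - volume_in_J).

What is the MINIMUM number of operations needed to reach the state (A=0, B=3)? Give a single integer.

Answer: 7

Derivation:
BFS from (A=0, B=5). One shortest path:
  1. fill(A) -> (A=4 B=5)
  2. empty(B) -> (A=4 B=0)
  3. pour(A -> B) -> (A=0 B=4)
  4. fill(A) -> (A=4 B=4)
  5. pour(A -> B) -> (A=3 B=5)
  6. empty(B) -> (A=3 B=0)
  7. pour(A -> B) -> (A=0 B=3)
Reached target in 7 moves.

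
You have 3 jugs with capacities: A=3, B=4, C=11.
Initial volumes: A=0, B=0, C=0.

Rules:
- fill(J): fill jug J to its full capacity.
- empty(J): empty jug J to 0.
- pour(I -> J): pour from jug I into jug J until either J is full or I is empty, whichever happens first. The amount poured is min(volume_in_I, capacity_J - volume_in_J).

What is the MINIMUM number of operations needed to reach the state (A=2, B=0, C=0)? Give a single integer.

BFS from (A=0, B=0, C=0). One shortest path:
  1. fill(A) -> (A=3 B=0 C=0)
  2. pour(A -> B) -> (A=0 B=3 C=0)
  3. fill(A) -> (A=3 B=3 C=0)
  4. pour(A -> B) -> (A=2 B=4 C=0)
  5. empty(B) -> (A=2 B=0 C=0)
Reached target in 5 moves.

Answer: 5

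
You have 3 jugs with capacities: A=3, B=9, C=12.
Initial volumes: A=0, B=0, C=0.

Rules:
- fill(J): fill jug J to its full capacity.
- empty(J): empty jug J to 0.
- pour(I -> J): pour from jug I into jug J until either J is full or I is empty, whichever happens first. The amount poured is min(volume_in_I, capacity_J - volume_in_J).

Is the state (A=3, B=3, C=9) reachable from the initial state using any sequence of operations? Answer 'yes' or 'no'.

Answer: yes

Derivation:
BFS from (A=0, B=0, C=0):
  1. fill(A) -> (A=3 B=0 C=0)
  2. fill(C) -> (A=3 B=0 C=12)
  3. pour(A -> B) -> (A=0 B=3 C=12)
  4. pour(C -> A) -> (A=3 B=3 C=9)
Target reached → yes.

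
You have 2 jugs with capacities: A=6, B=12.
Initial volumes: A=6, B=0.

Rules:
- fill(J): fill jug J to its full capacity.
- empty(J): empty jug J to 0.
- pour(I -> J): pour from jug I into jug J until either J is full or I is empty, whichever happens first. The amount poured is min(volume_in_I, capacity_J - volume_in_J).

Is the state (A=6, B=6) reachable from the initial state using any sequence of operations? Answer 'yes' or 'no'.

BFS from (A=6, B=0):
  1. pour(A -> B) -> (A=0 B=6)
  2. fill(A) -> (A=6 B=6)
Target reached → yes.

Answer: yes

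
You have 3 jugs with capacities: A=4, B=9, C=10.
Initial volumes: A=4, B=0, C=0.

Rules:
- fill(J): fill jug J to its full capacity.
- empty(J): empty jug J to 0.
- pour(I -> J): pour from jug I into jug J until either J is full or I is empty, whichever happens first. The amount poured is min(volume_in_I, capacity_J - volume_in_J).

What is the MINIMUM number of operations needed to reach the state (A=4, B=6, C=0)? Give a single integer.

BFS from (A=4, B=0, C=0). One shortest path:
  1. empty(A) -> (A=0 B=0 C=0)
  2. fill(C) -> (A=0 B=0 C=10)
  3. pour(C -> A) -> (A=4 B=0 C=6)
  4. pour(C -> B) -> (A=4 B=6 C=0)
Reached target in 4 moves.

Answer: 4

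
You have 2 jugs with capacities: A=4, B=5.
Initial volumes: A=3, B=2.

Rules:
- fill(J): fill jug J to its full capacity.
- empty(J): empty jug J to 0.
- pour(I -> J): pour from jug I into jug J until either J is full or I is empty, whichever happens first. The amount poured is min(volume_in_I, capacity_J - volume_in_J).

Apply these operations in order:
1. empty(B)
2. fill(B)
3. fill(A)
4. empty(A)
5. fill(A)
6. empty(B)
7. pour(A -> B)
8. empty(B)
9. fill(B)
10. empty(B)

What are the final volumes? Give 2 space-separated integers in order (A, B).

Answer: 0 0

Derivation:
Step 1: empty(B) -> (A=3 B=0)
Step 2: fill(B) -> (A=3 B=5)
Step 3: fill(A) -> (A=4 B=5)
Step 4: empty(A) -> (A=0 B=5)
Step 5: fill(A) -> (A=4 B=5)
Step 6: empty(B) -> (A=4 B=0)
Step 7: pour(A -> B) -> (A=0 B=4)
Step 8: empty(B) -> (A=0 B=0)
Step 9: fill(B) -> (A=0 B=5)
Step 10: empty(B) -> (A=0 B=0)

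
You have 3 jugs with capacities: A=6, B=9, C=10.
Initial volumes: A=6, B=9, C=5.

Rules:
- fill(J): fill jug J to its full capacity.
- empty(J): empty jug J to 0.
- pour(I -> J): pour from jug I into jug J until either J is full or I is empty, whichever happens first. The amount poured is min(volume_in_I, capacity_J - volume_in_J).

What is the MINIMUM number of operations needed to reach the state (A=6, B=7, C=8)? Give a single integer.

BFS from (A=6, B=9, C=5). One shortest path:
  1. empty(B) -> (A=6 B=0 C=5)
  2. pour(A -> B) -> (A=0 B=6 C=5)
  3. pour(B -> C) -> (A=0 B=1 C=10)
  4. pour(C -> A) -> (A=6 B=1 C=4)
  5. pour(A -> B) -> (A=0 B=7 C=4)
  6. pour(C -> A) -> (A=4 B=7 C=0)
  7. fill(C) -> (A=4 B=7 C=10)
  8. pour(C -> A) -> (A=6 B=7 C=8)
Reached target in 8 moves.

Answer: 8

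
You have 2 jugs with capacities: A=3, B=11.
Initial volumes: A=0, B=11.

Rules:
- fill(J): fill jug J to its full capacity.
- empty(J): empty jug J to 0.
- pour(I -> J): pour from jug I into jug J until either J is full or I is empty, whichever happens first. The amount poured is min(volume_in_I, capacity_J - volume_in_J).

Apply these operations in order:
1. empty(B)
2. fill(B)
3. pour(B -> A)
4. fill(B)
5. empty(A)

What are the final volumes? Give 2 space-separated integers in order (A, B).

Answer: 0 11

Derivation:
Step 1: empty(B) -> (A=0 B=0)
Step 2: fill(B) -> (A=0 B=11)
Step 3: pour(B -> A) -> (A=3 B=8)
Step 4: fill(B) -> (A=3 B=11)
Step 5: empty(A) -> (A=0 B=11)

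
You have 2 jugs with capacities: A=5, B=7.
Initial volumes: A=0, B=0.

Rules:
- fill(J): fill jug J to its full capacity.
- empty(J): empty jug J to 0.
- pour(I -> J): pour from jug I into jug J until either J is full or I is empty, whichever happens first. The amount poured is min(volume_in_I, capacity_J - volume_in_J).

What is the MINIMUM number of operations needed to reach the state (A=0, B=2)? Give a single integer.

Answer: 3

Derivation:
BFS from (A=0, B=0). One shortest path:
  1. fill(B) -> (A=0 B=7)
  2. pour(B -> A) -> (A=5 B=2)
  3. empty(A) -> (A=0 B=2)
Reached target in 3 moves.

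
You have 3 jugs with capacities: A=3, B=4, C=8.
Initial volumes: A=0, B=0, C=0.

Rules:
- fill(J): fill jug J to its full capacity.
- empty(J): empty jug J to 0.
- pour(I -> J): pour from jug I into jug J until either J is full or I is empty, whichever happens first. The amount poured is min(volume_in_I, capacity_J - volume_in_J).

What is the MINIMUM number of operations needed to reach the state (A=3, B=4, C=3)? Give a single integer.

Answer: 4

Derivation:
BFS from (A=0, B=0, C=0). One shortest path:
  1. fill(A) -> (A=3 B=0 C=0)
  2. fill(B) -> (A=3 B=4 C=0)
  3. pour(A -> C) -> (A=0 B=4 C=3)
  4. fill(A) -> (A=3 B=4 C=3)
Reached target in 4 moves.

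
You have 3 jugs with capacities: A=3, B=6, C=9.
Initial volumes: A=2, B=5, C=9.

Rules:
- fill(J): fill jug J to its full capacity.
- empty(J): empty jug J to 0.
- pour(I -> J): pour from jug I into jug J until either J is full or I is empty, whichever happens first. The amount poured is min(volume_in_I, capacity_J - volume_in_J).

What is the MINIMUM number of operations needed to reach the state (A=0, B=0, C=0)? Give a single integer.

Answer: 3

Derivation:
BFS from (A=2, B=5, C=9). One shortest path:
  1. empty(A) -> (A=0 B=5 C=9)
  2. empty(B) -> (A=0 B=0 C=9)
  3. empty(C) -> (A=0 B=0 C=0)
Reached target in 3 moves.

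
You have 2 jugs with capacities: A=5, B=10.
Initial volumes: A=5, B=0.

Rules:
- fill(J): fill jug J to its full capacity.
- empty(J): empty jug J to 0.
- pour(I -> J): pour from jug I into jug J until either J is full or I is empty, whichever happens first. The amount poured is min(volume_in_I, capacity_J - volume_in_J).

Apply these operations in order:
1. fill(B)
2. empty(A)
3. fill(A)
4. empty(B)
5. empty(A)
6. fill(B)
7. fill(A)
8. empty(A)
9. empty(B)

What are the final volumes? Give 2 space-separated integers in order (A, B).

Step 1: fill(B) -> (A=5 B=10)
Step 2: empty(A) -> (A=0 B=10)
Step 3: fill(A) -> (A=5 B=10)
Step 4: empty(B) -> (A=5 B=0)
Step 5: empty(A) -> (A=0 B=0)
Step 6: fill(B) -> (A=0 B=10)
Step 7: fill(A) -> (A=5 B=10)
Step 8: empty(A) -> (A=0 B=10)
Step 9: empty(B) -> (A=0 B=0)

Answer: 0 0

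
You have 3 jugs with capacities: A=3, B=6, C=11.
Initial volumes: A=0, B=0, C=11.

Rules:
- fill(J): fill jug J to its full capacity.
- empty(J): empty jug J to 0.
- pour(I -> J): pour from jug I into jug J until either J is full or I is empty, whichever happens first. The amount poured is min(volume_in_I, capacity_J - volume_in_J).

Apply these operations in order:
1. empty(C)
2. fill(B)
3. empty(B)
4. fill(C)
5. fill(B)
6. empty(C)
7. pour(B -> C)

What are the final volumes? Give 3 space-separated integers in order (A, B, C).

Step 1: empty(C) -> (A=0 B=0 C=0)
Step 2: fill(B) -> (A=0 B=6 C=0)
Step 3: empty(B) -> (A=0 B=0 C=0)
Step 4: fill(C) -> (A=0 B=0 C=11)
Step 5: fill(B) -> (A=0 B=6 C=11)
Step 6: empty(C) -> (A=0 B=6 C=0)
Step 7: pour(B -> C) -> (A=0 B=0 C=6)

Answer: 0 0 6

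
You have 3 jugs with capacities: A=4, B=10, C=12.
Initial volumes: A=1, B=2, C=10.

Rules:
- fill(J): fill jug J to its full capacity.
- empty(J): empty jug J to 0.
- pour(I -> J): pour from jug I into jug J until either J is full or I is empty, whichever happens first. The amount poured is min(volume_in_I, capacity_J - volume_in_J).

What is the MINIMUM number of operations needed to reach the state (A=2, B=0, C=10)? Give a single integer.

Answer: 2

Derivation:
BFS from (A=1, B=2, C=10). One shortest path:
  1. empty(A) -> (A=0 B=2 C=10)
  2. pour(B -> A) -> (A=2 B=0 C=10)
Reached target in 2 moves.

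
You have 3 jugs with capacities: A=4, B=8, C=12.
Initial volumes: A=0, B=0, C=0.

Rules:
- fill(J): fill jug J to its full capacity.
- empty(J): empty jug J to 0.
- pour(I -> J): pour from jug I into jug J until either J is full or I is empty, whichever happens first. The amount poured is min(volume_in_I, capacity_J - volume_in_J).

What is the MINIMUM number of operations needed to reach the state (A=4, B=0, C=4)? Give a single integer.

Answer: 3

Derivation:
BFS from (A=0, B=0, C=0). One shortest path:
  1. fill(A) -> (A=4 B=0 C=0)
  2. pour(A -> C) -> (A=0 B=0 C=4)
  3. fill(A) -> (A=4 B=0 C=4)
Reached target in 3 moves.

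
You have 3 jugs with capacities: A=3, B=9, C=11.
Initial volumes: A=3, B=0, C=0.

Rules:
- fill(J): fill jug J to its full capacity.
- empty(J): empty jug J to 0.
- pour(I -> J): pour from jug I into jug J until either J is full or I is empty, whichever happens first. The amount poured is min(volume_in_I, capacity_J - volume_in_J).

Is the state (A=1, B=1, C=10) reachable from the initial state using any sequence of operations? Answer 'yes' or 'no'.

BFS explored all 320 reachable states.
Reachable set includes: (0,0,0), (0,0,1), (0,0,2), (0,0,3), (0,0,4), (0,0,5), (0,0,6), (0,0,7), (0,0,8), (0,0,9), (0,0,10), (0,0,11) ...
Target (A=1, B=1, C=10) not in reachable set → no.

Answer: no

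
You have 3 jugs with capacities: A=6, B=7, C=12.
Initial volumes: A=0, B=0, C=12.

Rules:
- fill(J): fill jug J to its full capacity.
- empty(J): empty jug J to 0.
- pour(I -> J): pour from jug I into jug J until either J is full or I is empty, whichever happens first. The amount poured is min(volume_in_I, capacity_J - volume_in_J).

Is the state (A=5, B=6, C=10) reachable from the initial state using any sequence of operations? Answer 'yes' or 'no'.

Answer: no

Derivation:
BFS explored all 398 reachable states.
Reachable set includes: (0,0,0), (0,0,1), (0,0,2), (0,0,3), (0,0,4), (0,0,5), (0,0,6), (0,0,7), (0,0,8), (0,0,9), (0,0,10), (0,0,11) ...
Target (A=5, B=6, C=10) not in reachable set → no.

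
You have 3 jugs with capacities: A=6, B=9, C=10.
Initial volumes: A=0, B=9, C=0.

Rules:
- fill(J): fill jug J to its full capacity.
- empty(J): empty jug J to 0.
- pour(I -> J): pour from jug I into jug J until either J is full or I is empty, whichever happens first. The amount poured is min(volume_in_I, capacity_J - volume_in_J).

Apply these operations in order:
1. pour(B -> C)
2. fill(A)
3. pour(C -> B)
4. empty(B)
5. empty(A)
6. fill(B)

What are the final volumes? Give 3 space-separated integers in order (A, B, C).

Step 1: pour(B -> C) -> (A=0 B=0 C=9)
Step 2: fill(A) -> (A=6 B=0 C=9)
Step 3: pour(C -> B) -> (A=6 B=9 C=0)
Step 4: empty(B) -> (A=6 B=0 C=0)
Step 5: empty(A) -> (A=0 B=0 C=0)
Step 6: fill(B) -> (A=0 B=9 C=0)

Answer: 0 9 0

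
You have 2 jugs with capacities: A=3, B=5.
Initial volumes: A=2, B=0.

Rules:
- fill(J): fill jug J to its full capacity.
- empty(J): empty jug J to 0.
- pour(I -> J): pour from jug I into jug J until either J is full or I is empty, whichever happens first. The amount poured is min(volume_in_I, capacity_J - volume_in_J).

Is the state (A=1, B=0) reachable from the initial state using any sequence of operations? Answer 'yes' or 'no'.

BFS from (A=2, B=0):
  1. fill(A) -> (A=3 B=0)
  2. pour(A -> B) -> (A=0 B=3)
  3. fill(A) -> (A=3 B=3)
  4. pour(A -> B) -> (A=1 B=5)
  5. empty(B) -> (A=1 B=0)
Target reached → yes.

Answer: yes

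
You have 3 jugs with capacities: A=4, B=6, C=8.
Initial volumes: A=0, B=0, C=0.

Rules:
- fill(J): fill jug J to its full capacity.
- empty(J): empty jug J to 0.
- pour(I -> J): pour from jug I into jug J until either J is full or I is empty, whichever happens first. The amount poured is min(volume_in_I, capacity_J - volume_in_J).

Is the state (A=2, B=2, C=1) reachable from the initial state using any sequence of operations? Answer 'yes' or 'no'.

BFS explored all 54 reachable states.
Reachable set includes: (0,0,0), (0,0,2), (0,0,4), (0,0,6), (0,0,8), (0,2,0), (0,2,2), (0,2,4), (0,2,6), (0,2,8), (0,4,0), (0,4,2) ...
Target (A=2, B=2, C=1) not in reachable set → no.

Answer: no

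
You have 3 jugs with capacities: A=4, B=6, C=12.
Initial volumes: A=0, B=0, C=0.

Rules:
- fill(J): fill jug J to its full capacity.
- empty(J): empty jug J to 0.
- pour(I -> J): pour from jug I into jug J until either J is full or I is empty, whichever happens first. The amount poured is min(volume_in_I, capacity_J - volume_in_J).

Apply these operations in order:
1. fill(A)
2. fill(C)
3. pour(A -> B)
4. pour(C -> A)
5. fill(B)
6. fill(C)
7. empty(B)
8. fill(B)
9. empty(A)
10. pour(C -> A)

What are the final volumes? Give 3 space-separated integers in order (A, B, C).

Step 1: fill(A) -> (A=4 B=0 C=0)
Step 2: fill(C) -> (A=4 B=0 C=12)
Step 3: pour(A -> B) -> (A=0 B=4 C=12)
Step 4: pour(C -> A) -> (A=4 B=4 C=8)
Step 5: fill(B) -> (A=4 B=6 C=8)
Step 6: fill(C) -> (A=4 B=6 C=12)
Step 7: empty(B) -> (A=4 B=0 C=12)
Step 8: fill(B) -> (A=4 B=6 C=12)
Step 9: empty(A) -> (A=0 B=6 C=12)
Step 10: pour(C -> A) -> (A=4 B=6 C=8)

Answer: 4 6 8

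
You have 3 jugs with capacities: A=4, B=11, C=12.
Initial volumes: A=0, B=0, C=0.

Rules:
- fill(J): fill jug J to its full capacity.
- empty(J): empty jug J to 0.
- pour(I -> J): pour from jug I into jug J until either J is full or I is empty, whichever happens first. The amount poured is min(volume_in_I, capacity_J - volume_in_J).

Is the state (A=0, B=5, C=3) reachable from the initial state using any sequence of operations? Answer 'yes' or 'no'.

BFS from (A=0, B=0, C=0):
  1. fill(C) -> (A=0 B=0 C=12)
  2. pour(C -> B) -> (A=0 B=11 C=1)
  3. pour(B -> A) -> (A=4 B=7 C=1)
  4. empty(A) -> (A=0 B=7 C=1)
  5. pour(B -> A) -> (A=4 B=3 C=1)
  6. pour(A -> C) -> (A=0 B=3 C=5)
  7. pour(B -> A) -> (A=3 B=0 C=5)
  8. pour(C -> B) -> (A=3 B=5 C=0)
  9. pour(A -> C) -> (A=0 B=5 C=3)
Target reached → yes.

Answer: yes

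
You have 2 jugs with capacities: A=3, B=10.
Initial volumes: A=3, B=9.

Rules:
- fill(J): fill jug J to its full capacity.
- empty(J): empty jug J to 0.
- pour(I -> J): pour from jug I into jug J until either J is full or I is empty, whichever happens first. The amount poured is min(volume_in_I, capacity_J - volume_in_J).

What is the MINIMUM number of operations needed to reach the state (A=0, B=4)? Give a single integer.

Answer: 6

Derivation:
BFS from (A=3, B=9). One shortest path:
  1. empty(A) -> (A=0 B=9)
  2. fill(B) -> (A=0 B=10)
  3. pour(B -> A) -> (A=3 B=7)
  4. empty(A) -> (A=0 B=7)
  5. pour(B -> A) -> (A=3 B=4)
  6. empty(A) -> (A=0 B=4)
Reached target in 6 moves.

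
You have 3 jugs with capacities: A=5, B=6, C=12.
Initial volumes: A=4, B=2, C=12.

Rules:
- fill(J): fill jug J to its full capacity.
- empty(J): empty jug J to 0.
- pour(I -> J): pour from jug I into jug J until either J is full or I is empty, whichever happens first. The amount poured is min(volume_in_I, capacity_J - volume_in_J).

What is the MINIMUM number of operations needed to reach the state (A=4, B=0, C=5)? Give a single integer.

BFS from (A=4, B=2, C=12). One shortest path:
  1. empty(B) -> (A=4 B=0 C=12)
  2. empty(C) -> (A=4 B=0 C=0)
  3. pour(A -> B) -> (A=0 B=4 C=0)
  4. fill(A) -> (A=5 B=4 C=0)
  5. pour(A -> C) -> (A=0 B=4 C=5)
  6. pour(B -> A) -> (A=4 B=0 C=5)
Reached target in 6 moves.

Answer: 6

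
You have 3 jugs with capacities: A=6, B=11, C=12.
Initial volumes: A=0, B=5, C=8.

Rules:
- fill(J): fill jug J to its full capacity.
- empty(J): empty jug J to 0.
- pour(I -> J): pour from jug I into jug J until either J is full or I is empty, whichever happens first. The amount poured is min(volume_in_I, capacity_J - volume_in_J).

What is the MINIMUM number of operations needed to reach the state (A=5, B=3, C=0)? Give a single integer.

BFS from (A=0, B=5, C=8). One shortest path:
  1. fill(A) -> (A=6 B=5 C=8)
  2. empty(B) -> (A=6 B=0 C=8)
  3. pour(A -> B) -> (A=0 B=6 C=8)
  4. pour(C -> B) -> (A=0 B=11 C=3)
  5. pour(B -> A) -> (A=6 B=5 C=3)
  6. empty(A) -> (A=0 B=5 C=3)
  7. pour(B -> A) -> (A=5 B=0 C=3)
  8. pour(C -> B) -> (A=5 B=3 C=0)
Reached target in 8 moves.

Answer: 8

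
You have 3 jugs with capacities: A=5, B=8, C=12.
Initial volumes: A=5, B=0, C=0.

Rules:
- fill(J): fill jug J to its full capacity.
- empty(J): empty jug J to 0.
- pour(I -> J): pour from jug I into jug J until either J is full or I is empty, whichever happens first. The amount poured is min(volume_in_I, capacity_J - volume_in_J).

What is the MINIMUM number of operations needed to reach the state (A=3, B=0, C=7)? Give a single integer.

BFS from (A=5, B=0, C=0). One shortest path:
  1. pour(A -> B) -> (A=0 B=5 C=0)
  2. fill(A) -> (A=5 B=5 C=0)
  3. pour(A -> B) -> (A=2 B=8 C=0)
  4. pour(A -> C) -> (A=0 B=8 C=2)
  5. pour(B -> A) -> (A=5 B=3 C=2)
  6. pour(A -> C) -> (A=0 B=3 C=7)
  7. pour(B -> A) -> (A=3 B=0 C=7)
Reached target in 7 moves.

Answer: 7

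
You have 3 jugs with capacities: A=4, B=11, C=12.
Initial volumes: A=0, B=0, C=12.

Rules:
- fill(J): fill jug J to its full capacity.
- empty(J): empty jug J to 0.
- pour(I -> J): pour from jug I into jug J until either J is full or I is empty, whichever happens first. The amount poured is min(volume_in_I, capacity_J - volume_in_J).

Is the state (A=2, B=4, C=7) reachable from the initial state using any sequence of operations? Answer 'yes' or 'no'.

BFS explored all 450 reachable states.
Reachable set includes: (0,0,0), (0,0,1), (0,0,2), (0,0,3), (0,0,4), (0,0,5), (0,0,6), (0,0,7), (0,0,8), (0,0,9), (0,0,10), (0,0,11) ...
Target (A=2, B=4, C=7) not in reachable set → no.

Answer: no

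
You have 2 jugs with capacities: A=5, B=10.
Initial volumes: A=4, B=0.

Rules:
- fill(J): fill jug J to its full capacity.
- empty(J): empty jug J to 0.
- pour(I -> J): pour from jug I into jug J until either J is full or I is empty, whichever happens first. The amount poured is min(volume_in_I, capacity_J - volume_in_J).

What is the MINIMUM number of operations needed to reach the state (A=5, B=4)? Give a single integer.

BFS from (A=4, B=0). One shortest path:
  1. pour(A -> B) -> (A=0 B=4)
  2. fill(A) -> (A=5 B=4)
Reached target in 2 moves.

Answer: 2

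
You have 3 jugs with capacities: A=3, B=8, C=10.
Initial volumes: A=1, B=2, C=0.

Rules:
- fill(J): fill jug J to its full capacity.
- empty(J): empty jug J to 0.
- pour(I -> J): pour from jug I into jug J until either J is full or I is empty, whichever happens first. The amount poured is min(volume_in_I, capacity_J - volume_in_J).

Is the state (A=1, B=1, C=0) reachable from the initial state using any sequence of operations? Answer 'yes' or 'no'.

BFS from (A=1, B=2, C=0):
  1. fill(B) -> (A=1 B=8 C=0)
  2. pour(B -> C) -> (A=1 B=0 C=8)
  3. pour(A -> B) -> (A=0 B=1 C=8)
  4. fill(A) -> (A=3 B=1 C=8)
  5. pour(A -> C) -> (A=1 B=1 C=10)
  6. empty(C) -> (A=1 B=1 C=0)
Target reached → yes.

Answer: yes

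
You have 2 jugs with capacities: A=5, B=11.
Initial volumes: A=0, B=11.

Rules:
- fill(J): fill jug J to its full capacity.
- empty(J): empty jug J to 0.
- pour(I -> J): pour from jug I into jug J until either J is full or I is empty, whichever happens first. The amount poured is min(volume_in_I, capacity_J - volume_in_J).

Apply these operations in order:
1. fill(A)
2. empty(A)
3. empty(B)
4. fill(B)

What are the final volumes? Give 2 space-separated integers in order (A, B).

Step 1: fill(A) -> (A=5 B=11)
Step 2: empty(A) -> (A=0 B=11)
Step 3: empty(B) -> (A=0 B=0)
Step 4: fill(B) -> (A=0 B=11)

Answer: 0 11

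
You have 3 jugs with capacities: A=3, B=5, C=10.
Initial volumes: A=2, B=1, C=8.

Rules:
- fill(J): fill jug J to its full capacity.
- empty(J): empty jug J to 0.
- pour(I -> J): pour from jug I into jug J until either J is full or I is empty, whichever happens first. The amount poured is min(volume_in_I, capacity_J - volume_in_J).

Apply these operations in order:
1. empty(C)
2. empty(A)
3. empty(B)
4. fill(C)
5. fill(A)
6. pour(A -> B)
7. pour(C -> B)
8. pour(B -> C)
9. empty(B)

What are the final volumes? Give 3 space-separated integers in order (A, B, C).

Step 1: empty(C) -> (A=2 B=1 C=0)
Step 2: empty(A) -> (A=0 B=1 C=0)
Step 3: empty(B) -> (A=0 B=0 C=0)
Step 4: fill(C) -> (A=0 B=0 C=10)
Step 5: fill(A) -> (A=3 B=0 C=10)
Step 6: pour(A -> B) -> (A=0 B=3 C=10)
Step 7: pour(C -> B) -> (A=0 B=5 C=8)
Step 8: pour(B -> C) -> (A=0 B=3 C=10)
Step 9: empty(B) -> (A=0 B=0 C=10)

Answer: 0 0 10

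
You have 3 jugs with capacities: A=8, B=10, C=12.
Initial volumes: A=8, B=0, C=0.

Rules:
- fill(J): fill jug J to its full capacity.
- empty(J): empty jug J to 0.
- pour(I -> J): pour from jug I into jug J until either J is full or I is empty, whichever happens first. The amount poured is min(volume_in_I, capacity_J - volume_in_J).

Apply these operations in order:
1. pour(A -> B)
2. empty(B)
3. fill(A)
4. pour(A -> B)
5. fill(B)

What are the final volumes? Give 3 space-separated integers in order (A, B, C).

Answer: 0 10 0

Derivation:
Step 1: pour(A -> B) -> (A=0 B=8 C=0)
Step 2: empty(B) -> (A=0 B=0 C=0)
Step 3: fill(A) -> (A=8 B=0 C=0)
Step 4: pour(A -> B) -> (A=0 B=8 C=0)
Step 5: fill(B) -> (A=0 B=10 C=0)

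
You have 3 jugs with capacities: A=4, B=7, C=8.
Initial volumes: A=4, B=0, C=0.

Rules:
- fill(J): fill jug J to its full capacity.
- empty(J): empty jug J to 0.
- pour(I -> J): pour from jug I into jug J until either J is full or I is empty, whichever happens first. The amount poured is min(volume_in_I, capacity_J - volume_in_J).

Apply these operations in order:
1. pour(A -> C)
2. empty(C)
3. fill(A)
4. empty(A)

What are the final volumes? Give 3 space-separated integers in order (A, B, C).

Step 1: pour(A -> C) -> (A=0 B=0 C=4)
Step 2: empty(C) -> (A=0 B=0 C=0)
Step 3: fill(A) -> (A=4 B=0 C=0)
Step 4: empty(A) -> (A=0 B=0 C=0)

Answer: 0 0 0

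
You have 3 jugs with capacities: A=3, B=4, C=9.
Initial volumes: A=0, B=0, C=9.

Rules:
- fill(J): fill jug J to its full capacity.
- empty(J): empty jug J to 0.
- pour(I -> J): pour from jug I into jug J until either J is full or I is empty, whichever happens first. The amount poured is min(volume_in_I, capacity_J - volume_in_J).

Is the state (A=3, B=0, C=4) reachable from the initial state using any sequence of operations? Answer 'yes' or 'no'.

Answer: yes

Derivation:
BFS from (A=0, B=0, C=9):
  1. fill(A) -> (A=3 B=0 C=9)
  2. fill(B) -> (A=3 B=4 C=9)
  3. empty(C) -> (A=3 B=4 C=0)
  4. pour(B -> C) -> (A=3 B=0 C=4)
Target reached → yes.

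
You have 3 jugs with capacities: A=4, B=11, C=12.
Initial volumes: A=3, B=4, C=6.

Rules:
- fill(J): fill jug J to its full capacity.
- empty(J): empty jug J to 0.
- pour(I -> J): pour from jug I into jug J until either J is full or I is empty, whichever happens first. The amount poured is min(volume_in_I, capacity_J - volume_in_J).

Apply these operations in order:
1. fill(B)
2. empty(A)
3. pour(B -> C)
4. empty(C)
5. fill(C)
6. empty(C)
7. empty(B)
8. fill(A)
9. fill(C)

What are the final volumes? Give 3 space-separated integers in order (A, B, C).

Step 1: fill(B) -> (A=3 B=11 C=6)
Step 2: empty(A) -> (A=0 B=11 C=6)
Step 3: pour(B -> C) -> (A=0 B=5 C=12)
Step 4: empty(C) -> (A=0 B=5 C=0)
Step 5: fill(C) -> (A=0 B=5 C=12)
Step 6: empty(C) -> (A=0 B=5 C=0)
Step 7: empty(B) -> (A=0 B=0 C=0)
Step 8: fill(A) -> (A=4 B=0 C=0)
Step 9: fill(C) -> (A=4 B=0 C=12)

Answer: 4 0 12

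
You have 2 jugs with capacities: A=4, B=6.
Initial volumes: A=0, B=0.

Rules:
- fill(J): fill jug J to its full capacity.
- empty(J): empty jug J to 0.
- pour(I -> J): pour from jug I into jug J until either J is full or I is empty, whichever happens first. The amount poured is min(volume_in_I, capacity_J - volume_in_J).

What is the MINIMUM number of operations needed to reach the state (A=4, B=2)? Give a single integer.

BFS from (A=0, B=0). One shortest path:
  1. fill(B) -> (A=0 B=6)
  2. pour(B -> A) -> (A=4 B=2)
Reached target in 2 moves.

Answer: 2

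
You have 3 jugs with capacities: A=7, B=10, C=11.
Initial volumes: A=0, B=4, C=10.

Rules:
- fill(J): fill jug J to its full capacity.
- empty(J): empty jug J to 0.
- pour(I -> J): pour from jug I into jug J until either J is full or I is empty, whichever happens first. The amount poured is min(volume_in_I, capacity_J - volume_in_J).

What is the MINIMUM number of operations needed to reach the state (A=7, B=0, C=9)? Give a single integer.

Answer: 5

Derivation:
BFS from (A=0, B=4, C=10). One shortest path:
  1. fill(A) -> (A=7 B=4 C=10)
  2. fill(B) -> (A=7 B=10 C=10)
  3. pour(B -> C) -> (A=7 B=9 C=11)
  4. empty(C) -> (A=7 B=9 C=0)
  5. pour(B -> C) -> (A=7 B=0 C=9)
Reached target in 5 moves.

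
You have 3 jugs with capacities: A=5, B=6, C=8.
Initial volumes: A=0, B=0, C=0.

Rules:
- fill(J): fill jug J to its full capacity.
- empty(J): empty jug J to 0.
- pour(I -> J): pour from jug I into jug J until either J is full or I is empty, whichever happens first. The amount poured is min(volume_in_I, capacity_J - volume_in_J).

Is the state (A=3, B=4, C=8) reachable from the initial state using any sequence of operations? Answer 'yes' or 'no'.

BFS from (A=0, B=0, C=0):
  1. fill(A) -> (A=5 B=0 C=0)
  2. pour(A -> B) -> (A=0 B=5 C=0)
  3. fill(A) -> (A=5 B=5 C=0)
  4. pour(A -> B) -> (A=4 B=6 C=0)
  5. pour(B -> C) -> (A=4 B=0 C=6)
  6. pour(A -> B) -> (A=0 B=4 C=6)
  7. fill(A) -> (A=5 B=4 C=6)
  8. pour(A -> C) -> (A=3 B=4 C=8)
Target reached → yes.

Answer: yes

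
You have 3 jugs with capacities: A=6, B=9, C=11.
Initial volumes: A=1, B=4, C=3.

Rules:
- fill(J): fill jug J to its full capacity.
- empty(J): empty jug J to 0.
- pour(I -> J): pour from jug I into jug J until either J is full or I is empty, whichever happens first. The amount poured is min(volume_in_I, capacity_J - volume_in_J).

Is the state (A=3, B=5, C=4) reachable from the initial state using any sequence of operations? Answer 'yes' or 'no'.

Answer: no

Derivation:
BFS explored all 441 reachable states.
Reachable set includes: (0,0,0), (0,0,1), (0,0,2), (0,0,3), (0,0,4), (0,0,5), (0,0,6), (0,0,7), (0,0,8), (0,0,9), (0,0,10), (0,0,11) ...
Target (A=3, B=5, C=4) not in reachable set → no.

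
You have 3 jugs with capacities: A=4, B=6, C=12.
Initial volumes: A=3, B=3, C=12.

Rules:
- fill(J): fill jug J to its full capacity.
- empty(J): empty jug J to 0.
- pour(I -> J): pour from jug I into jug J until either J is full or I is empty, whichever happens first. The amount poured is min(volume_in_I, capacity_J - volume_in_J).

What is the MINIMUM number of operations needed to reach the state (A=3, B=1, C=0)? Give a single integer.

BFS from (A=3, B=3, C=12). One shortest path:
  1. empty(C) -> (A=3 B=3 C=0)
  2. pour(A -> C) -> (A=0 B=3 C=3)
  3. fill(A) -> (A=4 B=3 C=3)
  4. pour(A -> B) -> (A=1 B=6 C=3)
  5. empty(B) -> (A=1 B=0 C=3)
  6. pour(A -> B) -> (A=0 B=1 C=3)
  7. pour(C -> A) -> (A=3 B=1 C=0)
Reached target in 7 moves.

Answer: 7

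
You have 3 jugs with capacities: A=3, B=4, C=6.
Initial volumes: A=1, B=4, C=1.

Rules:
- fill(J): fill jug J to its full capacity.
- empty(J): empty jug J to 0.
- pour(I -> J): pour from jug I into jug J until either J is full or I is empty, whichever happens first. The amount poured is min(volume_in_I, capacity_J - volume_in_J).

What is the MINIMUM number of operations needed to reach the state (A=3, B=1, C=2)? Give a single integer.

Answer: 2

Derivation:
BFS from (A=1, B=4, C=1). One shortest path:
  1. pour(A -> C) -> (A=0 B=4 C=2)
  2. pour(B -> A) -> (A=3 B=1 C=2)
Reached target in 2 moves.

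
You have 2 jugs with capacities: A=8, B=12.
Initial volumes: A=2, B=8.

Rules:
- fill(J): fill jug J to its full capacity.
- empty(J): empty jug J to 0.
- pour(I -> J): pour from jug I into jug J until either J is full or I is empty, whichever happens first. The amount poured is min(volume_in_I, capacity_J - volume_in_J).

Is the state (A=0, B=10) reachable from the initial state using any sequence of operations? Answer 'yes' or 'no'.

BFS from (A=2, B=8):
  1. pour(A -> B) -> (A=0 B=10)
Target reached → yes.

Answer: yes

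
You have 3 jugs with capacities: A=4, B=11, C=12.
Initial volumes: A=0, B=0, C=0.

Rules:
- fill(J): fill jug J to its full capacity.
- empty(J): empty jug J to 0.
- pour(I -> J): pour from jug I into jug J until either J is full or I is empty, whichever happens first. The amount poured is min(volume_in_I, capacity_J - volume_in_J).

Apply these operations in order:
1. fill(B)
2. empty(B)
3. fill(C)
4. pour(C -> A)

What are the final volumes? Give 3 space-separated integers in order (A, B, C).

Step 1: fill(B) -> (A=0 B=11 C=0)
Step 2: empty(B) -> (A=0 B=0 C=0)
Step 3: fill(C) -> (A=0 B=0 C=12)
Step 4: pour(C -> A) -> (A=4 B=0 C=8)

Answer: 4 0 8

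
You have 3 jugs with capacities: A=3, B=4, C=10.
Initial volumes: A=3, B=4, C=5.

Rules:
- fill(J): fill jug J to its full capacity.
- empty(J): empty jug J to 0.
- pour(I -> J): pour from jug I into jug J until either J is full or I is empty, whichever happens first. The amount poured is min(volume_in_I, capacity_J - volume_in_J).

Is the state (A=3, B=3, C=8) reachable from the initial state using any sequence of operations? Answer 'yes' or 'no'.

Answer: yes

Derivation:
BFS from (A=3, B=4, C=5):
  1. empty(B) -> (A=3 B=0 C=5)
  2. pour(A -> B) -> (A=0 B=3 C=5)
  3. fill(A) -> (A=3 B=3 C=5)
  4. pour(A -> C) -> (A=0 B=3 C=8)
  5. fill(A) -> (A=3 B=3 C=8)
Target reached → yes.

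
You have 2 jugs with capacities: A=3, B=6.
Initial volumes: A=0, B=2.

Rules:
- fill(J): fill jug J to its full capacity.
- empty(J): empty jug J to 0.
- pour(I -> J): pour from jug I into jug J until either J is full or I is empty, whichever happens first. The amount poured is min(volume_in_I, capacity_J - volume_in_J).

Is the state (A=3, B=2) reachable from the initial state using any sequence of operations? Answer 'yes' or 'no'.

Answer: yes

Derivation:
BFS from (A=0, B=2):
  1. fill(A) -> (A=3 B=2)
Target reached → yes.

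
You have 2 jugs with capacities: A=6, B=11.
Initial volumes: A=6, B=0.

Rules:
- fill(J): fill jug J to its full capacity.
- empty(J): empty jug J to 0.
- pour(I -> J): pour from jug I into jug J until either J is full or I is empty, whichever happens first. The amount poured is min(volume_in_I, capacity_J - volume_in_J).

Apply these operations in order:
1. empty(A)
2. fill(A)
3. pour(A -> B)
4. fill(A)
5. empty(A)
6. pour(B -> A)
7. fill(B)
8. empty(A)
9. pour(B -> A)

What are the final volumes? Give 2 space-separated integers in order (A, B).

Answer: 6 5

Derivation:
Step 1: empty(A) -> (A=0 B=0)
Step 2: fill(A) -> (A=6 B=0)
Step 3: pour(A -> B) -> (A=0 B=6)
Step 4: fill(A) -> (A=6 B=6)
Step 5: empty(A) -> (A=0 B=6)
Step 6: pour(B -> A) -> (A=6 B=0)
Step 7: fill(B) -> (A=6 B=11)
Step 8: empty(A) -> (A=0 B=11)
Step 9: pour(B -> A) -> (A=6 B=5)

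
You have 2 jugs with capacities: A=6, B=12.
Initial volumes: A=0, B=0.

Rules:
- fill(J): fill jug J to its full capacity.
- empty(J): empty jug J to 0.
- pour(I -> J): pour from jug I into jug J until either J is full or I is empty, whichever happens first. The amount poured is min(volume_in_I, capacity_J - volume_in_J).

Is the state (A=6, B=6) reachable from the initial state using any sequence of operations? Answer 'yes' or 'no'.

BFS from (A=0, B=0):
  1. fill(B) -> (A=0 B=12)
  2. pour(B -> A) -> (A=6 B=6)
Target reached → yes.

Answer: yes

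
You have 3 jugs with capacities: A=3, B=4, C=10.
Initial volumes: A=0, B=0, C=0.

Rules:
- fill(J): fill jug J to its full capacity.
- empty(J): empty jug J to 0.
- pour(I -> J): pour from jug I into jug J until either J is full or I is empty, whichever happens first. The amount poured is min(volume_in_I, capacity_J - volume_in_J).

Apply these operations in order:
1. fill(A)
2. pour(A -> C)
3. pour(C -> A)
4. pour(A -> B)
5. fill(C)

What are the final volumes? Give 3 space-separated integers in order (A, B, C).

Step 1: fill(A) -> (A=3 B=0 C=0)
Step 2: pour(A -> C) -> (A=0 B=0 C=3)
Step 3: pour(C -> A) -> (A=3 B=0 C=0)
Step 4: pour(A -> B) -> (A=0 B=3 C=0)
Step 5: fill(C) -> (A=0 B=3 C=10)

Answer: 0 3 10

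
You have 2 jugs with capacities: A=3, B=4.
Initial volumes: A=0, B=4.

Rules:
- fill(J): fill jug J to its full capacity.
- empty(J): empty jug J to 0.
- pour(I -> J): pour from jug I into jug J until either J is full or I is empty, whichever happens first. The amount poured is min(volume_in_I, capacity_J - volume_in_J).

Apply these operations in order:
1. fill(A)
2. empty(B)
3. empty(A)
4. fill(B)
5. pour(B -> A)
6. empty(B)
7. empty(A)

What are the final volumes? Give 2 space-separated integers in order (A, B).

Answer: 0 0

Derivation:
Step 1: fill(A) -> (A=3 B=4)
Step 2: empty(B) -> (A=3 B=0)
Step 3: empty(A) -> (A=0 B=0)
Step 4: fill(B) -> (A=0 B=4)
Step 5: pour(B -> A) -> (A=3 B=1)
Step 6: empty(B) -> (A=3 B=0)
Step 7: empty(A) -> (A=0 B=0)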